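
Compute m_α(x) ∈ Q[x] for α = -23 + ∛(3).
m_α(x) = x^3 + 69x^2 + 1587x + 12164

Set β = α + 23 = ∛(3), so β^3 = 3. Then (α + 23)^3 - 3 = 0, i.e. α is a root of g(x) = (x + 23)^3 - 3 = x^3 + 69x^2 + 1587x + 12164. Since g(x) = h(x + 23) where h(x) = x^3 - 3, and h is irreducible over Q (because 3 is not a perfect cube, so h has no rational root, and a monic cubic with no rational root is irreducible), g is also irreducible (irreducibility is preserved under the substitution x → x + 23). Hence m_α(x) = x^3 + 69x^2 + 1587x + 12164.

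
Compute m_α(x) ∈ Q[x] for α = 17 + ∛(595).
m_α(x) = x^3 - 51x^2 + 867x - 5508

Set β = α - 17 = ∛(595), so β^3 = 595. Then (α - 17)^3 - 595 = 0, i.e. α is a root of g(x) = (x - 17)^3 - 595 = x^3 - 51x^2 + 867x - 5508. Since g(x) = h(x - 17) where h(x) = x^3 - 595, and h is irreducible over Q (because 595 is not a perfect cube, so h has no rational root, and a monic cubic with no rational root is irreducible), g is also irreducible (irreducibility is preserved under the substitution x → x - 17). Hence m_α(x) = x^3 - 51x^2 + 867x - 5508.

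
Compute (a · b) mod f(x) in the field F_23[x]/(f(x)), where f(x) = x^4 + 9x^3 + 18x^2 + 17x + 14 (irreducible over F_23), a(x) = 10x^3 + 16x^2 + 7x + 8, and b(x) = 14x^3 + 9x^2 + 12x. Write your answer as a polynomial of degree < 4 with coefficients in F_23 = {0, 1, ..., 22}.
a · b ≡ 16x^3 + 12x^2 + 2x + 3 (mod f(x))

Multiply in F_23[x]: a(x)·b(x) = (10x^3 + 16x^2 + 7x + 8)·(14x^3 + 9x^2 + 12x) = 2x^6 + 15x^5 + 17x^4 + 22x^3 + 18x^2 + 4x. This has degree ≥ 4, so divide by f(x) over F_23: 2x^6 + 15x^5 + 17x^4 + 22x^3 + 18x^2 + 4x = (2x^2 + 20x + 8)·(x^4 + 9x^3 + 18x^2 + 17x + 14) + (16x^3 + 12x^2 + 2x + 3). Hence a·b ≡ 16x^3 + 12x^2 + 2x + 3 (mod f). (F_23[x]/(f) is a field with 23^4 = 279841 elements since f is irreducible of degree 4.)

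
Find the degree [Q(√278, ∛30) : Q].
[Q(√278, ∛30) : Q] = 6

Let L = Q(√278, ∛30). Since Q(√278) ⊂ L and [Q(√278):Q] = 2, the tower law gives 2 | [L:Q]. Likewise Q(∛30) ⊂ L with [Q(∛30):Q] = 3 (because 30 is not a perfect cube), so 3 | [L:Q]. As gcd(2,3) = 1, [L:Q] is divisible by 6. Conversely L is generated over Q by √278 and ∛30, so [L:Q] ≤ 2·3 = 6. Therefore [Q(√278, ∛30) : Q] = 6.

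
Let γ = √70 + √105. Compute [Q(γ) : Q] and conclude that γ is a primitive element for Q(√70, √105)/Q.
[Q(γ) : Q] = 4 (equivalently, Q(γ) = Q(√70, √105))

Obviously Q(γ) ⊆ Q(√70, √105), and [Q(√70, √105):Q] = 4 (since 70, 105 are distinct squarefree integers > 1 with 7350 not a perfect square). To show equality we compute the minimal polynomial of γ. From γ = √70 + √105: γ^2 = 70 + 2√(7350) + 105 = 175 + 2√(7350), so γ^2 - 175 = 2√(7350); squaring, (γ^2 - 175)^2 = 4·7350, i.e. γ^4 - 350γ^2 + 30625 - 29400 = 0, i.e. γ^4 - 350γ^2 + 1225 = 0. So γ is a root of x^4 - 350x^2 + 1225. This polynomial is irreducible over Q: it has no rational root (each ±√70 ± √105 is irrational), and any factorization into two quadratics over Q would force √(7350) ∈ Q (pairing opposite roots) or √70, √105 ∈ Q (other pairings), all impossible. Hence [Q(γ):Q] = 4 = [Q(√70, √105):Q], so Q(γ) = Q(√70, √105).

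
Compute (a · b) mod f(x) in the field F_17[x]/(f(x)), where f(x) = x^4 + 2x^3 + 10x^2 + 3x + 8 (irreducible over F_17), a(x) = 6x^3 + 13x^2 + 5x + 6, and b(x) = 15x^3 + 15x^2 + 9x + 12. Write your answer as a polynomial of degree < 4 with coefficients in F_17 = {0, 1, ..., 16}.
a · b ≡ 11x^3 + 10x^2 + 2 (mod f(x))

Multiply in F_17[x]: a(x)·b(x) = (6x^3 + 13x^2 + 5x + 6)·(15x^3 + 15x^2 + 9x + 12) = 5x^6 + 13x^5 + x^4 + 14x^3 + 2x^2 + 12x + 4. This has degree ≥ 4, so divide by f(x) over F_17: 5x^6 + 13x^5 + x^4 + 14x^3 + 2x^2 + 12x + 4 = (5x^2 + 3x + 13)·(x^4 + 2x^3 + 10x^2 + 3x + 8) + (11x^3 + 10x^2 + 2). Hence a·b ≡ 11x^3 + 10x^2 + 2 (mod f). (F_17[x]/(f) is a field with 17^4 = 83521 elements since f is irreducible of degree 4.)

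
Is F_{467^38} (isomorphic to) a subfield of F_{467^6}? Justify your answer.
No: F_{467^38} is not a subfield of F_{467^6}

F_{p^m} embeds in F_{p^n} iff m | n. Here 38 ∤ 6 (since 6 = 0·38 + 6 with remainder 6 ≠ 0), so F_{467^38} is not a subfield of F_{467^6}. Equivalently: if it were, the tower law would give 38 = [F_{467^38}:F_467] dividing [F_{467^6}:F_467] = 6, contradiction.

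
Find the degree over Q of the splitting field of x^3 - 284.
[K : Q] = 6

The roots of x^3 - 284 are ∛284, ω∛284, ω^2∛284 where ω = e^(2πi/3) is a primitive cube root of unity, so K = Q(∛284, ω). Now [Q(∛284):Q] = 3 (since 284 is not a perfect cube, x^3 - 284 is irreducible) and [Q(ω):Q] = 2. Both 2 and 3 divide [K:Q], and [K:Q] ≤ 3·2 = 6, so [K:Q] = 6. (Equivalently: Q(∛284) ⊂ R but ω ∉ R, so [K : Q(∛284)] = 2.)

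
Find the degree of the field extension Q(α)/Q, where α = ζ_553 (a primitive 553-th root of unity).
[Q(α):Q] = 468

The minimal polynomial of ζ_553 over Q is the 553-th cyclotomic polynomial Φ_553(x), which is irreducible over Q and has degree φ(553) = 468. Hence [Q(α):Q] = φ(553) = 468.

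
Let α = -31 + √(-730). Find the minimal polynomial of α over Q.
m_α(x) = x^2 + 62x + 1691

From α + 31 = √(-730), squaring gives (α + 31)^2 = -730, i.e. α^2 + 62α + 961 = -730, so α^2 + 62α + 1691 = 0. The discriminant of x^2 + 62x + 1691 is (62)^2 - 4·(1691) = 3844 - 6764 = -2920, and 4·(-730) is not a perfect square in Q since -730 is squarefree and ≠ 1. Hence x^2 + 62x + 1691 is irreducible over Q and is the minimal polynomial of α.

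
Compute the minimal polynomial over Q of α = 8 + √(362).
m_α(x) = x^2 - 16x - 298

From α - 8 = √(362), squaring gives (α - 8)^2 = 362, i.e. α^2 - 16α + 64 = 362, so α^2 - 16α - 298 = 0. The discriminant of x^2 - 16x - 298 is (-16)^2 - 4·(-298) = 256 + 1192 = 1448, and 4·(362) is not a perfect square in Q since 362 is squarefree and ≠ 1. Hence x^2 - 16x - 298 is irreducible over Q and is the minimal polynomial of α.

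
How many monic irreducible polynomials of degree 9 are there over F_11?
There are 261994040 monic irreducible polynomials of degree 9 over F_11

Each element of F_{11^9} that lies in no proper subfield is a root of exactly one monic irreducible of degree 9 over F_11, and each such polynomial has 9 distinct roots in F_{11^9}. By Möbius inversion the count is N_11(9) = (1/9) Σ_{d|9} μ(9/d) · 11^d = (1/9)(μ(9)·11^1 + μ(3)·11^3 + μ(1)·11^9) = 2357946360/9 = 261994040.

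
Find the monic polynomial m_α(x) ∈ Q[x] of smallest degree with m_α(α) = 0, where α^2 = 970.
m_α(x) = x^2 - 970

α satisfies α^2 - 970 = 0, so x^2 - 970 annihilates α. Since d = 970 is squarefree and ≠ 1, it is not a perfect square in Q, so x^2 - 970 has no rational root and is therefore irreducible over Q (a degree-2 polynomial over a field is irreducible iff it has no root). Hence m_α(x) = x^2 - 970.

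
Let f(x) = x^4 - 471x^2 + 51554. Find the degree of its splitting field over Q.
[K : Q] = 4

Solving the quadratic in x^2: x^2 = (471 ± √(471^2 - 4·51554))/2 = (471 ± √15625)/2 = (471 ± 125)/2, giving x^2 = 173 or x^2 = 298. So f(x) = (x^2 - 173)(x^2 - 298) and the roots of f are ±√173, ±√298. Hence the splitting field is K = Q(√173, √298). Since 173 and 298 are distinct squarefree integers > 1, their product 51554 is not a perfect square, so √298 ∉ Q(√173). By the tower law [K:Q] = [Q(√173,√298):Q(√173)] · [Q(√173):Q] = 2 · 2 = 4.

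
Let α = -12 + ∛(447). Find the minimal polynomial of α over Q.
m_α(x) = x^3 + 36x^2 + 432x + 1281

Set β = α + 12 = ∛(447), so β^3 = 447. Then (α + 12)^3 - 447 = 0, i.e. α is a root of g(x) = (x + 12)^3 - 447 = x^3 + 36x^2 + 432x + 1281. Since g(x) = h(x + 12) where h(x) = x^3 - 447, and h is irreducible over Q (because 447 is not a perfect cube, so h has no rational root, and a monic cubic with no rational root is irreducible), g is also irreducible (irreducibility is preserved under the substitution x → x + 12). Hence m_α(x) = x^3 + 36x^2 + 432x + 1281.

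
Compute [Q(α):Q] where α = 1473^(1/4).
[Q(α):Q] = 4

α is a root of x^4 - 1473. By Eisenstein's criterion at the prime p = 3 (which divides the constant term 1473 but p^2 = 9 does not, since 1473 is squarefree), x^4 - 1473 is irreducible over Q. Hence [Q(α):Q] = 4.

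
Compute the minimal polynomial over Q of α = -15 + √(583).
m_α(x) = x^2 + 30x - 358

From α + 15 = √(583), squaring gives (α + 15)^2 = 583, i.e. α^2 + 30α + 225 = 583, so α^2 + 30α - 358 = 0. The discriminant of x^2 + 30x - 358 is (30)^2 - 4·(-358) = 900 + 1432 = 2332, and 4·(583) is not a perfect square in Q since 583 is squarefree and ≠ 1. Hence x^2 + 30x - 358 is irreducible over Q and is the minimal polynomial of α.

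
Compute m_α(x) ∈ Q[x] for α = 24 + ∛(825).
m_α(x) = x^3 - 72x^2 + 1728x - 14649

Set β = α - 24 = ∛(825), so β^3 = 825. Then (α - 24)^3 - 825 = 0, i.e. α is a root of g(x) = (x - 24)^3 - 825 = x^3 - 72x^2 + 1728x - 14649. Since g(x) = h(x - 24) where h(x) = x^3 - 825, and h is irreducible over Q (because 825 is not a perfect cube, so h has no rational root, and a monic cubic with no rational root is irreducible), g is also irreducible (irreducibility is preserved under the substitution x → x - 24). Hence m_α(x) = x^3 - 72x^2 + 1728x - 14649.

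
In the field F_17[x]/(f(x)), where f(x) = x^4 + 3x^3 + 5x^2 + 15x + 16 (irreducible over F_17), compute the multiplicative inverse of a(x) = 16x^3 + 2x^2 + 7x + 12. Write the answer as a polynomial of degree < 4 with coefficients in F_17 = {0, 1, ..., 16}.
a(x)^(-1) ≡ 2x^3 + 14x^2 + 3x + 12 (mod f(x))

Since f is irreducible over F_17, F_17[x]/(f) is a field and a(x) ≠ 0 has an inverse. Apply the extended Euclidean algorithm to f(x) and a(x) in F_17[x]: f(x) = (16x + 12)·a(x) + (5x^2 + 11x + 8);  a(x) = (10x + 9)·(5x^2 + 11x + 8) + (15x + 8);  (5x^2 + 11x + 8) = (6x + 10)·(15x + 8) + (13). The last nonzero remainder is the constant 13 = gcd(f, a) in F_17. Back-substituting through the division chain expresses 13 = s(x)·a(x) + t(x)·f(x) with s(x) ≡ 9x^3 + 12x^2 + 5x + 3 (mod f), so (9x^3 + 12x^2 + 5x + 3)·a(x) ≡ 13 (mod f). Multiplying by 13^(-1) ≡ 4 in F_17 gives a(x)^(-1) ≡ 4·(9x^3 + 12x^2 + 5x + 3) ≡ 2x^3 + 14x^2 + 3x + 12 (mod f). Check: (16x^3 + 2x^2 + 7x + 12)·(2x^3 + 14x^2 + 3x + 12) = 15x^6 + 7x^5 + 5x^4 + 14x^3 + 9x^2 + x + 8 ≡ 1 (mod x^4 + 3x^3 + 5x^2 + 15x + 16).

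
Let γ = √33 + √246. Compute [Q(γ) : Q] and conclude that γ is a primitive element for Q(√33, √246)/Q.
[Q(γ) : Q] = 4 (equivalently, Q(γ) = Q(√33, √246))

Obviously Q(γ) ⊆ Q(√33, √246), and [Q(√33, √246):Q] = 4 (since 33, 246 are distinct squarefree integers > 1 with 8118 not a perfect square). To show equality we compute the minimal polynomial of γ. From γ = √33 + √246: γ^2 = 33 + 2√(8118) + 246 = 279 + 2√(8118), so γ^2 - 279 = 2√(8118); squaring, (γ^2 - 279)^2 = 4·8118, i.e. γ^4 - 558γ^2 + 77841 - 32472 = 0, i.e. γ^4 - 558γ^2 + 45369 = 0. So γ is a root of x^4 - 558x^2 + 45369. This polynomial is irreducible over Q: it has no rational root (each ±√33 ± √246 is irrational), and any factorization into two quadratics over Q would force √(8118) ∈ Q (pairing opposite roots) or √33, √246 ∈ Q (other pairings), all impossible. Hence [Q(γ):Q] = 4 = [Q(√33, √246):Q], so Q(γ) = Q(√33, √246).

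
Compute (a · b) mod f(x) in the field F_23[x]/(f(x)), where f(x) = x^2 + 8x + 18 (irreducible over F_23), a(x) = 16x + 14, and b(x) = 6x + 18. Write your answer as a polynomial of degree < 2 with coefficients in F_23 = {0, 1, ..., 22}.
a · b ≡ 18x + 19 (mod f(x))

Multiply in F_23[x]: a(x)·b(x) = (16x + 14)·(6x + 18) = 4x^2 + 4x + 22. This has degree ≥ 2, so divide by f(x) over F_23: 4x^2 + 4x + 22 = (4)·(x^2 + 8x + 18) + (18x + 19). Hence a·b ≡ 18x + 19 (mod f). (F_23[x]/(f) is a field with 23^2 = 529 elements since f is irreducible of degree 2.)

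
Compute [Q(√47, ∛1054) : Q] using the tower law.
[Q(√47, ∛1054) : Q] = 6

Let L = Q(√47, ∛1054). Since Q(√47) ⊂ L and [Q(√47):Q] = 2, the tower law gives 2 | [L:Q]. Likewise Q(∛1054) ⊂ L with [Q(∛1054):Q] = 3 (because 1054 is not a perfect cube), so 3 | [L:Q]. As gcd(2,3) = 1, [L:Q] is divisible by 6. Conversely L is generated over Q by √47 and ∛1054, so [L:Q] ≤ 2·3 = 6. Therefore [Q(√47, ∛1054) : Q] = 6.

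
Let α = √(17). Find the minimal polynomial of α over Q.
m_α(x) = x^2 - 17

α satisfies α^2 - 17 = 0, so x^2 - 17 annihilates α. Since d = 17 is squarefree and ≠ 1, it is not a perfect square in Q, so x^2 - 17 has no rational root and is therefore irreducible over Q (a degree-2 polynomial over a field is irreducible iff it has no root). Hence m_α(x) = x^2 - 17.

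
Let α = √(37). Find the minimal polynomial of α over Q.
m_α(x) = x^2 - 37

α satisfies α^2 - 37 = 0, so x^2 - 37 annihilates α. Since d = 37 is squarefree and ≠ 1, it is not a perfect square in Q, so x^2 - 37 has no rational root and is therefore irreducible over Q (a degree-2 polynomial over a field is irreducible iff it has no root). Hence m_α(x) = x^2 - 37.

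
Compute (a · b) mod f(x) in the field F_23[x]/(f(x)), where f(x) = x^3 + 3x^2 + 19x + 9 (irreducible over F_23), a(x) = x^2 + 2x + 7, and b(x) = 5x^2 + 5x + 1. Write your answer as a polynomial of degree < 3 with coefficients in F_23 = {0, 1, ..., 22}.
a · b ≡ 20x^2 + 15x + 7 (mod f(x))

Multiply in F_23[x]: a(x)·b(x) = (x^2 + 2x + 7)·(5x^2 + 5x + 1) = 5x^4 + 15x^3 + 14x + 7. This has degree ≥ 3, so divide by f(x) over F_23: 5x^4 + 15x^3 + 14x + 7 = (5x)·(x^3 + 3x^2 + 19x + 9) + (20x^2 + 15x + 7). Hence a·b ≡ 20x^2 + 15x + 7 (mod f). (F_23[x]/(f) is a field with 23^3 = 12167 elements since f is irreducible of degree 3.)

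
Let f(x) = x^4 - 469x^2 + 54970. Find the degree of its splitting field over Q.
[K : Q] = 4

Solving the quadratic in x^2: x^2 = (469 ± √(469^2 - 4·54970))/2 = (469 ± √81)/2 = (469 ± 9)/2, giving x^2 = 230 or x^2 = 239. So f(x) = (x^2 - 230)(x^2 - 239) and the roots of f are ±√230, ±√239. Hence the splitting field is K = Q(√230, √239). Since 230 and 239 are distinct squarefree integers > 1, their product 54970 is not a perfect square, so √239 ∉ Q(√230). By the tower law [K:Q] = [Q(√230,√239):Q(√230)] · [Q(√230):Q] = 2 · 2 = 4.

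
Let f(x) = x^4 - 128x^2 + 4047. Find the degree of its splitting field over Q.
[K : Q] = 4

Solving the quadratic in x^2: x^2 = (128 ± √(128^2 - 4·4047))/2 = (128 ± √196)/2 = (128 ± 14)/2, giving x^2 = 57 or x^2 = 71. So f(x) = (x^2 - 57)(x^2 - 71) and the roots of f are ±√57, ±√71. Hence the splitting field is K = Q(√57, √71). Since 57 and 71 are distinct squarefree integers > 1, their product 4047 is not a perfect square, so √71 ∉ Q(√57). By the tower law [K:Q] = [Q(√57,√71):Q(√57)] · [Q(√57):Q] = 2 · 2 = 4.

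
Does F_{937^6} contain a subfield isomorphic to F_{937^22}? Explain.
No: F_{937^22} is not a subfield of F_{937^6}

F_{p^m} embeds in F_{p^n} iff m | n. Here 22 ∤ 6 (since 6 = 0·22 + 6 with remainder 6 ≠ 0), so F_{937^22} is not a subfield of F_{937^6}. Equivalently: if it were, the tower law would give 22 = [F_{937^22}:F_937] dividing [F_{937^6}:F_937] = 6, contradiction.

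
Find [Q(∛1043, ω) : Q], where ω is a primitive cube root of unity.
[Q(∛1043, ω) : Q] = 6

[Q(∛1043):Q] = 3 (min poly x^3 - 1043, irreducible since 1043 is not a perfect cube). [Q(ω):Q] = 2 (min poly x^2 + x + 1). Since Q(∛1043) ⊂ R and ω ∉ R, we have ω ∉ Q(∛1043), so x^2 + x + 1 remains irreducible over Q(∛1043) and [Q(∛1043, ω) : Q(∛1043)] = 2. By the tower law, [Q(∛1043, ω) : Q] = 3 · 2 = 6. (In fact Q(∛1043, ω) is the splitting field of x^3 - 1043 over Q.)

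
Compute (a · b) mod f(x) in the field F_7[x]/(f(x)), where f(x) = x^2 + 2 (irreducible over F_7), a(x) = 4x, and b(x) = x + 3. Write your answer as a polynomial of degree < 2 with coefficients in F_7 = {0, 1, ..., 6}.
a · b ≡ 5x + 6 (mod f(x))

Multiply in F_7[x]: a(x)·b(x) = (4x)·(x + 3) = 4x^2 + 5x. This has degree ≥ 2, so divide by f(x) over F_7: 4x^2 + 5x = (4)·(x^2 + 2) + (5x + 6). Hence a·b ≡ 5x + 6 (mod f). (F_7[x]/(f) is a field with 7^2 = 49 elements since f is irreducible of degree 2.)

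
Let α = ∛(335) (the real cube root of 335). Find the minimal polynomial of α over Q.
m_α(x) = x^3 - 335

α satisfies α^3 = 335, so x^3 - 335 annihilates α. By the rational root test, a rational root p/q (in lowest terms) of x^3 - 335 would satisfy p^3 = 335 q^3, forcing q = 1 and p^3 = 335; but 335 is not a perfect cube, contradiction. A monic cubic over Q with no rational root is irreducible (any nontrivial factorization would include a linear factor). Hence x^3 - 335 is the minimal polynomial of α, and in particular [Q(α):Q] = 3.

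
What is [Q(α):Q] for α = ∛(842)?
[Q(α):Q] = 3

The minimal polynomial of α is x^3 - 842, irreducible over Q since 842 is not a perfect cube (so x^3 - 842 has no rational root). Hence [Q(α):Q] = deg(m_α) = 3.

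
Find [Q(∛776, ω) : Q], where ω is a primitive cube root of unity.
[Q(∛776, ω) : Q] = 6

[Q(∛776):Q] = 3 (min poly x^3 - 776, irreducible since 776 is not a perfect cube). [Q(ω):Q] = 2 (min poly x^2 + x + 1). Since Q(∛776) ⊂ R and ω ∉ R, we have ω ∉ Q(∛776), so x^2 + x + 1 remains irreducible over Q(∛776) and [Q(∛776, ω) : Q(∛776)] = 2. By the tower law, [Q(∛776, ω) : Q] = 3 · 2 = 6. (In fact Q(∛776, ω) is the splitting field of x^3 - 776 over Q.)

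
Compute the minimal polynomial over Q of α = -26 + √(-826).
m_α(x) = x^2 + 52x + 1502

From α + 26 = √(-826), squaring gives (α + 26)^2 = -826, i.e. α^2 + 52α + 676 = -826, so α^2 + 52α + 1502 = 0. The discriminant of x^2 + 52x + 1502 is (52)^2 - 4·(1502) = 2704 - 6008 = -3304, and 4·(-826) is not a perfect square in Q since -826 is squarefree and ≠ 1. Hence x^2 + 52x + 1502 is irreducible over Q and is the minimal polynomial of α.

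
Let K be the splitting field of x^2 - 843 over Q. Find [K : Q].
[K : Q] = 2

f(x) = x^2 - 843 factors as (x - √843)(x + √843). The splitting field is K = Q(√843). Since 843 is squarefree and > 1, it is not a perfect square, so x^2 - 843 is irreducible over Q and [Q(√843) : Q] = 2. Hence [K : Q] = 2.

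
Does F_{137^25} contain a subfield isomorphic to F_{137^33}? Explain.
No: F_{137^33} is not a subfield of F_{137^25}

F_{p^m} embeds in F_{p^n} iff m | n. Here 33 ∤ 25 (since 25 = 0·33 + 25 with remainder 25 ≠ 0), so F_{137^33} is not a subfield of F_{137^25}. Equivalently: if it were, the tower law would give 33 = [F_{137^33}:F_137] dividing [F_{137^25}:F_137] = 25, contradiction.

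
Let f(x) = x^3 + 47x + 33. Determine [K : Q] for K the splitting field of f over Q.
[K : Q] = 6

By the rational root test, any rational root of the monic integer polynomial f(x) = x^3 + 47x + 33 must be an integer dividing the constant term 33, i.e. one of ±{1, 3, 11, 33}. Evaluating: f(1) = 81, f(-1) = -15, f(3) = 201, f(-3) = -135, f(11) = 1881, f(-11) = -1815, f(33) = 37521, f(-33) = -37455; none is 0, so f has no rational root and is therefore irreducible over Q (a cubic with no linear factor over a field is irreducible). For an irreducible cubic, the Galois group is A_3 or S_3 according as the discriminant disc(f) = -4a^3 - 27b^2 = -4·(47)^3 - 27·(33)^2 = -444695 is or is not a square in Q. Here disc(f) = -444695 is not a perfect square in Q, so the Galois group of f over Q is not contained in A_3 and must be all of S_3. The splitting field has degree |S_3| = 6 over Q, so [K : Q] = 6.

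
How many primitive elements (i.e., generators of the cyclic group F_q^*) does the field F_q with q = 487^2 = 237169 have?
There are φ(237168) = 77760 primitive elements

F_q^* is cyclic of order q - 1 = 237168. A cyclic group of order m has exactly φ(m) generators. Here m = 237168 = 2^4 · 3^5 · 61, so the number of primitive elements is φ(237168) = 77760.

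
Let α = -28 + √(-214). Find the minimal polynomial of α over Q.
m_α(x) = x^2 + 56x + 998

From α + 28 = √(-214), squaring gives (α + 28)^2 = -214, i.e. α^2 + 56α + 784 = -214, so α^2 + 56α + 998 = 0. The discriminant of x^2 + 56x + 998 is (56)^2 - 4·(998) = 3136 - 3992 = -856, and 4·(-214) is not a perfect square in Q since -214 is squarefree and ≠ 1. Hence x^2 + 56x + 998 is irreducible over Q and is the minimal polynomial of α.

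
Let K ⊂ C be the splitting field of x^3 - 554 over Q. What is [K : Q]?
[K : Q] = 6

The roots of x^3 - 554 are ∛554, ω∛554, ω^2∛554 where ω = e^(2πi/3) is a primitive cube root of unity, so K = Q(∛554, ω). Now [Q(∛554):Q] = 3 (since 554 is not a perfect cube, x^3 - 554 is irreducible) and [Q(ω):Q] = 2. Both 2 and 3 divide [K:Q], and [K:Q] ≤ 3·2 = 6, so [K:Q] = 6. (Equivalently: Q(∛554) ⊂ R but ω ∉ R, so [K : Q(∛554)] = 2.)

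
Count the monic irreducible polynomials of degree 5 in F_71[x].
There are 360845856 monic irreducible polynomials of degree 5 over F_71

Each element of F_{71^5} that lies in no proper subfield is a root of exactly one monic irreducible of degree 5 over F_71, and each such polynomial has 5 distinct roots in F_{71^5}. By Möbius inversion the count is N_71(5) = (1/5) Σ_{d|5} μ(5/d) · 71^d = (1/5)(μ(5)·71^1 + μ(1)·71^5) = 1804229280/5 = 360845856.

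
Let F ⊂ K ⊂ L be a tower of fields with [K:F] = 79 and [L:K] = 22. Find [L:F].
[L:F] = 1738

The tower law says that for any tower of field extensions F ⊂ K ⊂ L with finite degrees, [L:F] = [L:K] · [K:F]. Here this gives [L:F] = 22 · 79 = 1738.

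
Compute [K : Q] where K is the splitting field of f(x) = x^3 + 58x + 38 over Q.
[K : Q] = 6

By the rational root test, any rational root of the monic integer polynomial f(x) = x^3 + 58x + 38 must be an integer dividing the constant term 38, i.e. one of ±{1, 2, 19, 38}. Evaluating: f(1) = 97, f(-1) = -21, f(2) = 162, f(-2) = -86, f(19) = 7999, f(-19) = -7923, f(38) = 57114, f(-38) = -57038; none is 0, so f has no rational root and is therefore irreducible over Q (a cubic with no linear factor over a field is irreducible). For an irreducible cubic, the Galois group is A_3 or S_3 according as the discriminant disc(f) = -4a^3 - 27b^2 = -4·(58)^3 - 27·(38)^2 = -819436 is or is not a square in Q. Here disc(f) = -819436 is not a perfect square in Q, so the Galois group of f over Q is not contained in A_3 and must be all of S_3. The splitting field has degree |S_3| = 6 over Q, so [K : Q] = 6.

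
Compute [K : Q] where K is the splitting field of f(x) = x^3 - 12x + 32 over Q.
[K : Q] = 6

By the rational root test, any rational root of the monic integer polynomial f(x) = x^3 - 12x + 32 must be an integer dividing the constant term 32, i.e. one of ±{1, 2, 4, 8, 16, 32}. Evaluating: f(1) = 21, f(-1) = 43, f(2) = 16, f(-2) = 48, f(4) = 48, f(-4) = 16, f(8) = 448, f(-8) = -384, f(16) = 3936, f(-16) = -3872, f(32) = 32416, f(-32) = -32352; none is 0, so f has no rational root and is therefore irreducible over Q (a cubic with no linear factor over a field is irreducible). For an irreducible cubic, the Galois group is A_3 or S_3 according as the discriminant disc(f) = -4a^3 - 27b^2 = -4·(-12)^3 - 27·(32)^2 = -20736 is or is not a square in Q. Here disc(f) = -20736 is not a perfect square in Q, so the Galois group of f over Q is not contained in A_3 and must be all of S_3. The splitting field has degree |S_3| = 6 over Q, so [K : Q] = 6.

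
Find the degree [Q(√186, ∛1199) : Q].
[Q(√186, ∛1199) : Q] = 6

Let L = Q(√186, ∛1199). Since Q(√186) ⊂ L and [Q(√186):Q] = 2, the tower law gives 2 | [L:Q]. Likewise Q(∛1199) ⊂ L with [Q(∛1199):Q] = 3 (because 1199 is not a perfect cube), so 3 | [L:Q]. As gcd(2,3) = 1, [L:Q] is divisible by 6. Conversely L is generated over Q by √186 and ∛1199, so [L:Q] ≤ 2·3 = 6. Therefore [Q(√186, ∛1199) : Q] = 6.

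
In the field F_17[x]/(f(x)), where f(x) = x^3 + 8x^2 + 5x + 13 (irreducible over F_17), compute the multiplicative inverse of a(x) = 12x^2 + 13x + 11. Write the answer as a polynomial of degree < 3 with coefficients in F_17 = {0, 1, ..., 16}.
a(x)^(-1) ≡ 2x^2 + 9x + 15 (mod f(x))

Since f is irreducible over F_17, F_17[x]/(f) is a field and a(x) ≠ 0 has an inverse. Apply the extended Euclidean algorithm to f(x) and a(x) in F_17[x]: f(x) = (10x + 4)·a(x) + (13x + 3);  a(x) = (14x + 3)·(13x + 3) + (2). The last nonzero remainder is the constant 2 = gcd(f, a) in F_17. Back-substituting through the division chain expresses 2 = s(x)·a(x) + t(x)·f(x) with s(x) ≡ 4x^2 + x + 13 (mod f), so (4x^2 + x + 13)·a(x) ≡ 2 (mod f). Multiplying by 2^(-1) ≡ 9 in F_17 gives a(x)^(-1) ≡ 9·(4x^2 + x + 13) ≡ 2x^2 + 9x + 15 (mod f). Check: (12x^2 + 13x + 11)·(2x^2 + 9x + 15) = 7x^4 + 15x^3 + 13x^2 + 5x + 12 ≡ 1 (mod x^3 + 8x^2 + 5x + 13).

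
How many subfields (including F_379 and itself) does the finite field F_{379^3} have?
F_{379^3} has 2 subfields

The subfields of F_{p^n} are exactly the fields F_{p^d} for d | n (each is the fixed field of the unique index-d subgroup of Gal(F_{p^n}/F_p) ≅ Z/nZ). The divisors of n = 3 are {1, 3}, giving 2 subfields: F_{379^1}, F_{379^3}.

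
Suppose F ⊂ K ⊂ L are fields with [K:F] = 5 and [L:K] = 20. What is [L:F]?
[L:F] = 100

The tower law says that for any tower of field extensions F ⊂ K ⊂ L with finite degrees, [L:F] = [L:K] · [K:F]. Here this gives [L:F] = 20 · 5 = 100.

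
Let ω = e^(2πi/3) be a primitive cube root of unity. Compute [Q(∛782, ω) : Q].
[Q(∛782, ω) : Q] = 6

[Q(∛782):Q] = 3 (min poly x^3 - 782, irreducible since 782 is not a perfect cube). [Q(ω):Q] = 2 (min poly x^2 + x + 1). Since Q(∛782) ⊂ R and ω ∉ R, we have ω ∉ Q(∛782), so x^2 + x + 1 remains irreducible over Q(∛782) and [Q(∛782, ω) : Q(∛782)] = 2. By the tower law, [Q(∛782, ω) : Q] = 3 · 2 = 6. (In fact Q(∛782, ω) is the splitting field of x^3 - 782 over Q.)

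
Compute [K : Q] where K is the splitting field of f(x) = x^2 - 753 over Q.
[K : Q] = 2

f(x) = x^2 - 753 factors as (x - √753)(x + √753). The splitting field is K = Q(√753). Since 753 is squarefree and > 1, it is not a perfect square, so x^2 - 753 is irreducible over Q and [Q(√753) : Q] = 2. Hence [K : Q] = 2.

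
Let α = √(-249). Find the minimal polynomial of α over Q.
m_α(x) = x^2 + 249

α satisfies α^2 + 249 = 0, so x^2 + 249 annihilates α. Since d = -249 is squarefree and ≠ 1, it is not a perfect square in Q, so x^2 + 249 has no rational root and is therefore irreducible over Q (a degree-2 polynomial over a field is irreducible iff it has no root). Hence m_α(x) = x^2 + 249.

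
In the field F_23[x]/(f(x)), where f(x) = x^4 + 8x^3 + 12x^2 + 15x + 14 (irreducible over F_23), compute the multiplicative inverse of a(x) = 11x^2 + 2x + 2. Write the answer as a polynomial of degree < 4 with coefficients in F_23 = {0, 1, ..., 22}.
a(x)^(-1) ≡ 2x^3 + 12x^2 + 7x + 8 (mod f(x))

Since f is irreducible over F_23, F_23[x]/(f) is a field and a(x) ≠ 0 has an inverse. Apply the extended Euclidean algorithm to f(x) and a(x) in F_23[x]: f(x) = (21x^2 + 22x + 10)·a(x) + (20x + 17);  a(x) = (4x + 22)·(20x + 17) + (19). The last nonzero remainder is the constant 19 = gcd(f, a) in F_23. Back-substituting through the division chain expresses 19 = s(x)·a(x) + t(x)·f(x) with s(x) ≡ 15x^3 + 21x^2 + 18x + 14 (mod f), so (15x^3 + 21x^2 + 18x + 14)·a(x) ≡ 19 (mod f). Multiplying by 19^(-1) ≡ 17 in F_23 gives a(x)^(-1) ≡ 17·(15x^3 + 21x^2 + 18x + 14) ≡ 2x^3 + 12x^2 + 7x + 8 (mod f). Check: (11x^2 + 2x + 2)·(2x^3 + 12x^2 + 7x + 8) = 22x^5 + 21x^4 + 13x^3 + 11x^2 + 7x + 16 ≡ 1 (mod x^4 + 8x^3 + 12x^2 + 15x + 14).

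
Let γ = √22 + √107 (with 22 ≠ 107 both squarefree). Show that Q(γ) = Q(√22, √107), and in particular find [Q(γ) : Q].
[Q(γ) : Q] = 4 (equivalently, Q(γ) = Q(√22, √107))

Obviously Q(γ) ⊆ Q(√22, √107), and [Q(√22, √107):Q] = 4 (since 22, 107 are distinct squarefree integers > 1 with 2354 not a perfect square). To show equality we compute the minimal polynomial of γ. From γ = √22 + √107: γ^2 = 22 + 2√(2354) + 107 = 129 + 2√(2354), so γ^2 - 129 = 2√(2354); squaring, (γ^2 - 129)^2 = 4·2354, i.e. γ^4 - 258γ^2 + 16641 - 9416 = 0, i.e. γ^4 - 258γ^2 + 7225 = 0. So γ is a root of x^4 - 258x^2 + 7225. This polynomial is irreducible over Q: it has no rational root (each ±√22 ± √107 is irrational), and any factorization into two quadratics over Q would force √(2354) ∈ Q (pairing opposite roots) or √22, √107 ∈ Q (other pairings), all impossible. Hence [Q(γ):Q] = 4 = [Q(√22, √107):Q], so Q(γ) = Q(√22, √107).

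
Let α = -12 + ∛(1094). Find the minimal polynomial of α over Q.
m_α(x) = x^3 + 36x^2 + 432x + 634

Set β = α + 12 = ∛(1094), so β^3 = 1094. Then (α + 12)^3 - 1094 = 0, i.e. α is a root of g(x) = (x + 12)^3 - 1094 = x^3 + 36x^2 + 432x + 634. Since g(x) = h(x + 12) where h(x) = x^3 - 1094, and h is irreducible over Q (because 1094 is not a perfect cube, so h has no rational root, and a monic cubic with no rational root is irreducible), g is also irreducible (irreducibility is preserved under the substitution x → x + 12). Hence m_α(x) = x^3 + 36x^2 + 432x + 634.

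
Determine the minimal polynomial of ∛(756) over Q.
m_α(x) = x^3 - 756

α satisfies α^3 = 756, so x^3 - 756 annihilates α. By the rational root test, a rational root p/q (in lowest terms) of x^3 - 756 would satisfy p^3 = 756 q^3, forcing q = 1 and p^3 = 756; but 756 is not a perfect cube, contradiction. A monic cubic over Q with no rational root is irreducible (any nontrivial factorization would include a linear factor). Hence x^3 - 756 is the minimal polynomial of α, and in particular [Q(α):Q] = 3.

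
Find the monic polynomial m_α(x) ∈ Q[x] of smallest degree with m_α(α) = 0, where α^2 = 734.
m_α(x) = x^2 - 734

α satisfies α^2 - 734 = 0, so x^2 - 734 annihilates α. Since d = 734 is squarefree and ≠ 1, it is not a perfect square in Q, so x^2 - 734 has no rational root and is therefore irreducible over Q (a degree-2 polynomial over a field is irreducible iff it has no root). Hence m_α(x) = x^2 - 734.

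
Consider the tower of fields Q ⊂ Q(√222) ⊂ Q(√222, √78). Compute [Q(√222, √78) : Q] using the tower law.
[Q(√222, √78) : Q] = 4

[Q(√222):Q] = 2 (min poly x^2 - 222, irreducible since 222 is squarefree > 1). For the top step, suppose √78 ∈ Q(√222), say √78 = c + d√222 with c, d ∈ Q. Squaring: 78 = c^2 + 222d^2 + 2cd√222. Since √222 ∉ Q this forces 2cd = 0. If d = 0 then √78 = c ∈ Q, contradicting 78 squarefree > 1. If c = 0 then 78 = 222d^2, so 222·78 = (222d)^2 is a perfect square in Q — but 222·78 = 17316 is not a perfect square (since 222 and 78 are distinct squarefree integers). Contradiction. Hence √78 ∉ Q(√222), so x^2 - 78 stays irreducible over Q(√222) and [Q(√222, √78) : Q(√222)] = 2. By the tower law, [Q(√222, √78) : Q] = 2 · 2 = 4.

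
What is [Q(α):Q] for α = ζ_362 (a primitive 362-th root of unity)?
[Q(α):Q] = 180

The minimal polynomial of ζ_362 over Q is the 362-th cyclotomic polynomial Φ_362(x), which is irreducible over Q and has degree φ(362) = 180. Hence [Q(α):Q] = φ(362) = 180.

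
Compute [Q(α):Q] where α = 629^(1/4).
[Q(α):Q] = 4

α is a root of x^4 - 629. By Eisenstein's criterion at the prime p = 17 (which divides the constant term 629 but p^2 = 289 does not, since 629 is squarefree), x^4 - 629 is irreducible over Q. Hence [Q(α):Q] = 4.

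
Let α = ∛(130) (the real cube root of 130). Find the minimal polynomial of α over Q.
m_α(x) = x^3 - 130

α satisfies α^3 = 130, so x^3 - 130 annihilates α. By the rational root test, a rational root p/q (in lowest terms) of x^3 - 130 would satisfy p^3 = 130 q^3, forcing q = 1 and p^3 = 130; but 130 is not a perfect cube, contradiction. A monic cubic over Q with no rational root is irreducible (any nontrivial factorization would include a linear factor). Hence x^3 - 130 is the minimal polynomial of α, and in particular [Q(α):Q] = 3.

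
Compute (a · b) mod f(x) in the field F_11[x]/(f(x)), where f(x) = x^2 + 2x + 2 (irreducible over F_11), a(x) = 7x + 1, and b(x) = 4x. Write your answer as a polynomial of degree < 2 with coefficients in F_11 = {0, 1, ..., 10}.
a · b ≡ 3x + 10 (mod f(x))

Multiply in F_11[x]: a(x)·b(x) = (7x + 1)·(4x) = 6x^2 + 4x. This has degree ≥ 2, so divide by f(x) over F_11: 6x^2 + 4x = (6)·(x^2 + 2x + 2) + (3x + 10). Hence a·b ≡ 3x + 10 (mod f). (F_11[x]/(f) is a field with 11^2 = 121 elements since f is irreducible of degree 2.)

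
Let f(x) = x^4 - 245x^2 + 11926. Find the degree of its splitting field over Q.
[K : Q] = 4

Solving the quadratic in x^2: x^2 = (245 ± √(245^2 - 4·11926))/2 = (245 ± √12321)/2 = (245 ± 111)/2, giving x^2 = 67 or x^2 = 178. So f(x) = (x^2 - 67)(x^2 - 178) and the roots of f are ±√67, ±√178. Hence the splitting field is K = Q(√67, √178). Since 67 and 178 are distinct squarefree integers > 1, their product 11926 is not a perfect square, so √178 ∉ Q(√67). By the tower law [K:Q] = [Q(√67,√178):Q(√67)] · [Q(√67):Q] = 2 · 2 = 4.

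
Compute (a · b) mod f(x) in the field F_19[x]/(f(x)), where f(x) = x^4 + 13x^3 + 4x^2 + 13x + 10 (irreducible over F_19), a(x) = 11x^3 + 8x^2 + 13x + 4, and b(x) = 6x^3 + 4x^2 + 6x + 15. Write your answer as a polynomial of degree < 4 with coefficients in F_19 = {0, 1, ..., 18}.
a · b ≡ 3x^3 + 14x^2 + 10x + 8 (mod f(x))

Multiply in F_19[x]: a(x)·b(x) = (11x^3 + 8x^2 + 13x + 4)·(6x^3 + 4x^2 + 6x + 15) = 9x^6 + 16x^5 + 5x^4 + 4x^3 + 5x^2 + 10x + 3. This has degree ≥ 4, so divide by f(x) over F_19: 9x^6 + 16x^5 + 5x^4 + 4x^3 + 5x^2 + 10x + 3 = (9x^2 + 13x + 9)·(x^4 + 13x^3 + 4x^2 + 13x + 10) + (3x^3 + 14x^2 + 10x + 8). Hence a·b ≡ 3x^3 + 14x^2 + 10x + 8 (mod f). (F_19[x]/(f) is a field with 19^4 = 130321 elements since f is irreducible of degree 4.)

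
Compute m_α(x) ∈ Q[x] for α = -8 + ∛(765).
m_α(x) = x^3 + 24x^2 + 192x - 253

Set β = α + 8 = ∛(765), so β^3 = 765. Then (α + 8)^3 - 765 = 0, i.e. α is a root of g(x) = (x + 8)^3 - 765 = x^3 + 24x^2 + 192x - 253. Since g(x) = h(x + 8) where h(x) = x^3 - 765, and h is irreducible over Q (because 765 is not a perfect cube, so h has no rational root, and a monic cubic with no rational root is irreducible), g is also irreducible (irreducibility is preserved under the substitution x → x + 8). Hence m_α(x) = x^3 + 24x^2 + 192x - 253.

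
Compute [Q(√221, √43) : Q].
[Q(√221, √43) : Q] = 4

[Q(√221):Q] = 2 (min poly x^2 - 221, irreducible since 221 is squarefree > 1). For the top step, suppose √43 ∈ Q(√221), say √43 = c + d√221 with c, d ∈ Q. Squaring: 43 = c^2 + 221d^2 + 2cd√221. Since √221 ∉ Q this forces 2cd = 0. If d = 0 then √43 = c ∈ Q, contradicting 43 squarefree > 1. If c = 0 then 43 = 221d^2, so 221·43 = (221d)^2 is a perfect square in Q — but 221·43 = 9503 is not a perfect square (since 221 and 43 are distinct squarefree integers). Contradiction. Hence √43 ∉ Q(√221), so x^2 - 43 stays irreducible over Q(√221) and [Q(√221, √43) : Q(√221)] = 2. By the tower law, [Q(√221, √43) : Q] = 2 · 2 = 4.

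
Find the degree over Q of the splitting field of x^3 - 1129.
[K : Q] = 6

The roots of x^3 - 1129 are ∛1129, ω∛1129, ω^2∛1129 where ω = e^(2πi/3) is a primitive cube root of unity, so K = Q(∛1129, ω). Now [Q(∛1129):Q] = 3 (since 1129 is not a perfect cube, x^3 - 1129 is irreducible) and [Q(ω):Q] = 2. Both 2 and 3 divide [K:Q], and [K:Q] ≤ 3·2 = 6, so [K:Q] = 6. (Equivalently: Q(∛1129) ⊂ R but ω ∉ R, so [K : Q(∛1129)] = 2.)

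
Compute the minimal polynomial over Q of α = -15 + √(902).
m_α(x) = x^2 + 30x - 677

From α + 15 = √(902), squaring gives (α + 15)^2 = 902, i.e. α^2 + 30α + 225 = 902, so α^2 + 30α - 677 = 0. The discriminant of x^2 + 30x - 677 is (30)^2 - 4·(-677) = 900 + 2708 = 3608, and 4·(902) is not a perfect square in Q since 902 is squarefree and ≠ 1. Hence x^2 + 30x - 677 is irreducible over Q and is the minimal polynomial of α.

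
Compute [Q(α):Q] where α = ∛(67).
[Q(α):Q] = 3

The minimal polynomial of α is x^3 - 67, irreducible over Q since 67 is not a perfect cube (so x^3 - 67 has no rational root). Hence [Q(α):Q] = deg(m_α) = 3.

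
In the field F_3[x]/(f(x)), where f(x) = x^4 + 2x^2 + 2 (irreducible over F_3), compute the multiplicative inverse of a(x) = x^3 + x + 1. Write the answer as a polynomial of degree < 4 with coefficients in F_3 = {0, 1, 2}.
a(x)^(-1) ≡ 2x^2 + 2x + 2 (mod f(x))

Since f is irreducible over F_3, F_3[x]/(f) is a field and a(x) ≠ 0 has an inverse. Apply the extended Euclidean algorithm to f(x) and a(x) in F_3[x]: f(x) = (x)·a(x) + (x^2 + 2x + 2);  a(x) = (x + 1)·(x^2 + 2x + 2) + (2). The last nonzero remainder is the constant 2 = gcd(f, a) in F_3. Back-substituting through the division chain expresses 2 = s(x)·a(x) + t(x)·f(x) with s(x) ≡ x^2 + x + 1 (mod f), so (x^2 + x + 1)·a(x) ≡ 2 (mod f). Multiplying by 2^(-1) ≡ 2 in F_3 gives a(x)^(-1) ≡ 2·(x^2 + x + 1) ≡ 2x^2 + 2x + 2 (mod f). Check: (x^3 + x + 1)·(2x^2 + 2x + 2) = 2x^5 + 2x^4 + x^3 + x^2 + x + 2 ≡ 1 (mod x^4 + 2x^2 + 2).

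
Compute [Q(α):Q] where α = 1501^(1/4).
[Q(α):Q] = 4

α is a root of x^4 - 1501. By Eisenstein's criterion at the prime p = 19 (which divides the constant term 1501 but p^2 = 361 does not, since 1501 is squarefree), x^4 - 1501 is irreducible over Q. Hence [Q(α):Q] = 4.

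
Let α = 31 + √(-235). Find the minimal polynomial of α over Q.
m_α(x) = x^2 - 62x + 1196

From α - 31 = √(-235), squaring gives (α - 31)^2 = -235, i.e. α^2 - 62α + 961 = -235, so α^2 - 62α + 1196 = 0. The discriminant of x^2 - 62x + 1196 is (-62)^2 - 4·(1196) = 3844 - 4784 = -940, and 4·(-235) is not a perfect square in Q since -235 is squarefree and ≠ 1. Hence x^2 - 62x + 1196 is irreducible over Q and is the minimal polynomial of α.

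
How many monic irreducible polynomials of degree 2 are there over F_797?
There are 317206 monic irreducible polynomials of degree 2 over F_797

Each element of F_{797^2} that lies in no proper subfield is a root of exactly one monic irreducible of degree 2 over F_797, and each such polynomial has 2 distinct roots in F_{797^2}. By Möbius inversion the count is N_797(2) = (1/2) Σ_{d|2} μ(2/d) · 797^d = (1/2)(μ(2)·797^1 + μ(1)·797^2) = 634412/2 = 317206.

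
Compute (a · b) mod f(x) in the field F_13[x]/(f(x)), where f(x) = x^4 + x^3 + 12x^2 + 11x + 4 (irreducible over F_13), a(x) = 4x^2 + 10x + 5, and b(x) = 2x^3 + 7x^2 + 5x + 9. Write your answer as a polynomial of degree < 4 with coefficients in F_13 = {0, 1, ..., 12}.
a · b ≡ 3x^3 + 8x^2 + 7x + 2 (mod f(x))

Multiply in F_13[x]: a(x)·b(x) = (4x^2 + 10x + 5)·(2x^3 + 7x^2 + 5x + 9) = 8x^5 + 9x^4 + 9x^3 + 4x^2 + 11x + 6. This has degree ≥ 4, so divide by f(x) over F_13: 8x^5 + 9x^4 + 9x^3 + 4x^2 + 11x + 6 = (8x + 1)·(x^4 + x^3 + 12x^2 + 11x + 4) + (3x^3 + 8x^2 + 7x + 2). Hence a·b ≡ 3x^3 + 8x^2 + 7x + 2 (mod f). (F_13[x]/(f) is a field with 13^4 = 28561 elements since f is irreducible of degree 4.)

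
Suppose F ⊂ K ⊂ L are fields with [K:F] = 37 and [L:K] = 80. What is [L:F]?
[L:F] = 2960

The tower law says that for any tower of field extensions F ⊂ K ⊂ L with finite degrees, [L:F] = [L:K] · [K:F]. Here this gives [L:F] = 80 · 37 = 2960.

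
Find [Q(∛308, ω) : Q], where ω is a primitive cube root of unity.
[Q(∛308, ω) : Q] = 6

[Q(∛308):Q] = 3 (min poly x^3 - 308, irreducible since 308 is not a perfect cube). [Q(ω):Q] = 2 (min poly x^2 + x + 1). Since Q(∛308) ⊂ R and ω ∉ R, we have ω ∉ Q(∛308), so x^2 + x + 1 remains irreducible over Q(∛308) and [Q(∛308, ω) : Q(∛308)] = 2. By the tower law, [Q(∛308, ω) : Q] = 3 · 2 = 6. (In fact Q(∛308, ω) is the splitting field of x^3 - 308 over Q.)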